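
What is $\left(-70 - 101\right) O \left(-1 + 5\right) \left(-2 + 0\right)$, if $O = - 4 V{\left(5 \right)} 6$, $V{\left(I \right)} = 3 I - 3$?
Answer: $-393984$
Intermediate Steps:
$V{\left(I \right)} = -3 + 3 I$
$O = -288$ ($O = - 4 \left(-3 + 3 \cdot 5\right) 6 = - 4 \left(-3 + 15\right) 6 = \left(-4\right) 12 \cdot 6 = \left(-48\right) 6 = -288$)
$\left(-70 - 101\right) O \left(-1 + 5\right) \left(-2 + 0\right) = \left(-70 - 101\right) \left(- 288 \left(-1 + 5\right) \left(-2 + 0\right)\right) = \left(-70 - 101\right) \left(- 288 \cdot 4 \left(-2\right)\right) = - 171 \left(\left(-288\right) \left(-8\right)\right) = \left(-171\right) 2304 = -393984$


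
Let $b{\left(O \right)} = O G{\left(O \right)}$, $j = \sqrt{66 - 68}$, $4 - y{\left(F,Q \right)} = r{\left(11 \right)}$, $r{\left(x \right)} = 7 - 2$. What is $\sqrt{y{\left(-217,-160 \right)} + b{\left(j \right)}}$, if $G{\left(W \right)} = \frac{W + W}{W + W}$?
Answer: $\sqrt{-1 + i \sqrt{2}} \approx 0.605 + 1.1688 i$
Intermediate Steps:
$r{\left(x \right)} = 5$
$y{\left(F,Q \right)} = -1$ ($y{\left(F,Q \right)} = 4 - 5 = -1$)
$G{\left(W \right)} = 1$ ($G{\left(W \right)} = \frac{2 W}{2 W} = 2 W \frac{1}{2 W} = 1$)
$j = i \sqrt{2}$ ($j = \sqrt{-2} = i \sqrt{2} \approx 1.4142 i$)
$b{\left(O \right)} = O$ ($b{\left(O \right)} = O 1 = O$)
$\sqrt{y{\left(-217,-160 \right)} + b{\left(j \right)}} = \sqrt{-1 + i \sqrt{2}}$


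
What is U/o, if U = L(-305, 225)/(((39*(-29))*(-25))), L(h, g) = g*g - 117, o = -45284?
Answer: -4209/106700425 ≈ -3.9447e-5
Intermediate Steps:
L(h, g) = -117 + g² (L(h, g) = g² - 117 = -117 + g²)
U = 16836/9425 (U = (-117 + 225²)/(((39*(-29))*(-25))) = (-117 + 50625)/((-1131*(-25))) = 50508/28275 = 50508*(1/28275) = 16836/9425 ≈ 1.7863)
U/o = (16836/9425)/(-45284) = (16836/9425)*(-1/45284) = -4209/106700425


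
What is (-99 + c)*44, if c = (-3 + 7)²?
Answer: -3652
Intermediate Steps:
c = 16 (c = 4² = 16)
(-99 + c)*44 = (-99 + 16)*44 = -83*44 = -3652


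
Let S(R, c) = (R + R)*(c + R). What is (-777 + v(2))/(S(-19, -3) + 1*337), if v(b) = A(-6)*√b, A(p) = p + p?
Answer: -259/391 - 4*√2/391 ≈ -0.67687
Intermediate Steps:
S(R, c) = 2*R*(R + c) (S(R, c) = (2*R)*(R + c) = 2*R*(R + c))
A(p) = 2*p
v(b) = -12*√b (v(b) = (2*(-6))*√b = -12*√b)
(-777 + v(2))/(S(-19, -3) + 1*337) = (-777 - 12*√2)/(2*(-19)*(-19 - 3) + 1*337) = (-777 - 12*√2)/(2*(-19)*(-22) + 337) = (-777 - 12*√2)/(836 + 337) = (-777 - 12*√2)/1173 = (-777 - 12*√2)*(1/1173) = -259/391 - 4*√2/391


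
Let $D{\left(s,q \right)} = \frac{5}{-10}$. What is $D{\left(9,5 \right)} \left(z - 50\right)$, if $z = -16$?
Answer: $33$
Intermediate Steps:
$D{\left(s,q \right)} = - \frac{1}{2}$ ($D{\left(s,q \right)} = 5 \left(- \frac{1}{10}\right) = - \frac{1}{2}$)
$D{\left(9,5 \right)} \left(z - 50\right) = - \frac{-16 - 50}{2} = \left(- \frac{1}{2}\right) \left(-66\right) = 33$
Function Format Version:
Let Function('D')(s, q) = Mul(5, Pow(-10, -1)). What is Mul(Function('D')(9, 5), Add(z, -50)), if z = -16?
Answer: 33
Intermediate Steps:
Function('D')(s, q) = Rational(-1, 2) (Function('D')(s, q) = Mul(5, Rational(-1, 10)) = Rational(-1, 2))
Mul(Function('D')(9, 5), Add(z, -50)) = Mul(Rational(-1, 2), Add(-16, -50)) = Mul(Rational(-1, 2), -66) = 33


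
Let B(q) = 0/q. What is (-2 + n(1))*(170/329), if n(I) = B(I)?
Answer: -340/329 ≈ -1.0334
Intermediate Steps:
B(q) = 0
n(I) = 0
(-2 + n(1))*(170/329) = (-2 + 0)*(170/329) = -340/329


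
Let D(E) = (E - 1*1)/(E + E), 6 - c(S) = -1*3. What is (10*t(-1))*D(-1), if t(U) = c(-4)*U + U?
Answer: -100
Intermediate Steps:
c(S) = 9 (c(S) = 6 - (-1)*3 = 6 - 1*(-3) = 6 + 3 = 9)
t(U) = 10*U (t(U) = 9*U + U = 10*U)
D(E) = (-1 + E)/(2*E) (D(E) = (E - 1)/((2*E)) = (-1 + E)*(1/(2*E)) = (-1 + E)/(2*E))
(10*t(-1))*D(-1) = (10*(10*(-1)))*((½)*(-1 - 1)/(-1)) = (10*(-10))*((½)*(-1)*(-2)) = -100*1 = -100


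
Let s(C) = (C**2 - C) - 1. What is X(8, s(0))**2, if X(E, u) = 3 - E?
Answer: 25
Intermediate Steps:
s(C) = -1 + C**2 - C
X(8, s(0))**2 = (3 - 1*8)**2 = (3 - 8)**2 = (-5)**2 = 25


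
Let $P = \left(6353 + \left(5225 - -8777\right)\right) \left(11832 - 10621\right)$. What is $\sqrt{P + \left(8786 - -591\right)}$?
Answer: $\sqrt{24659282} \approx 4965.8$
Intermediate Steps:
$P = 24649905$ ($P = \left(6353 + \left(5225 + 8777\right)\right) 1211 = \left(6353 + 14002\right) 1211 = 20355 \cdot 1211 = 24649905$)
$\sqrt{P + \left(8786 - -591\right)} = \sqrt{24649905 + \left(8786 - -591\right)} = \sqrt{24649905 + \left(8786 + \left(602 - 11\right)\right)} = \sqrt{24649905 + \left(8786 + 591\right)} = \sqrt{24649905 + 9377} = \sqrt{24659282}$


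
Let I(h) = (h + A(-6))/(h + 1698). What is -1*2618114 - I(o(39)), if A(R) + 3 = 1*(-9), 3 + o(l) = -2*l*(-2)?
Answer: -1615376385/617 ≈ -2.6181e+6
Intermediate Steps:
o(l) = -3 + 4*l (o(l) = -3 - 2*l*(-2) = -3 + 4*l)
A(R) = -12 (A(R) = -3 + 1*(-9) = -3 - 9 = -12)
I(h) = (-12 + h)/(1698 + h) (I(h) = (h - 12)/(h + 1698) = (-12 + h)/(1698 + h))
-1*2618114 - I(o(39)) = -1*2618114 - (-12 + (-3 + 4*39))/(1698 + (-3 + 4*39)) = -2618114 - (-12 + (-3 + 156))/(1698 + (-3 + 156)) = -2618114 - (-12 + 153)/(1698 + 153) = -2618114 - 141/1851 = -2618114 - 1*47/617 = -2618114 - 47/617 = -1615376385/617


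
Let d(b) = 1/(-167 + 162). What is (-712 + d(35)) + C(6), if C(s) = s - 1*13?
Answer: -3596/5 ≈ -719.20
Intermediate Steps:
C(s) = -13 + s (C(s) = s - 13 = -13 + s)
d(b) = -⅕ (d(b) = 1/(-5) = -⅕)
(-712 + d(35)) + C(6) = (-712 - ⅕) + (-13 + 6) = -3561/5 - 7 = -3596/5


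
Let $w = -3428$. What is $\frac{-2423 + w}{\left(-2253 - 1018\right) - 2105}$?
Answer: $\frac{5851}{5376} \approx 1.0884$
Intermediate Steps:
$\frac{-2423 + w}{\left(-2253 - 1018\right) - 2105} = \frac{-2423 - 3428}{\left(-2253 - 1018\right) - 2105} = - \frac{5851}{-3271 - 2105} = - \frac{5851}{-5376} = \left(-5851\right) \left(- \frac{1}{5376}\right) = \frac{5851}{5376}$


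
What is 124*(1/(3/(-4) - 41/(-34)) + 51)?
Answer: 6596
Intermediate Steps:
124*(1/(3/(-4) - 41/(-34)) + 51) = 124*(1/(3*(-¼) - 41*(-1/34)) + 51) = 124*(1/(-¾ + 41/34) + 51) = 124*(1/(31/68) + 51) = 124*(68/31 + 51) = 124*(1649/31) = 6596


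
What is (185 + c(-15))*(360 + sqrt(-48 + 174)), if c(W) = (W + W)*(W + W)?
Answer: 390600 + 3255*sqrt(14) ≈ 4.0278e+5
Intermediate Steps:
c(W) = 4*W**2 (c(W) = (2*W)*(2*W) = 4*W**2)
(185 + c(-15))*(360 + sqrt(-48 + 174)) = (185 + 4*(-15)**2)*(360 + sqrt(-48 + 174)) = (185 + 4*225)*(360 + sqrt(126)) = (185 + 900)*(360 + 3*sqrt(14)) = 1085*(360 + 3*sqrt(14)) = 390600 + 3255*sqrt(14)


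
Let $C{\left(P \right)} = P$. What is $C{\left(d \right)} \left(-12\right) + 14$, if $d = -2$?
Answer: $38$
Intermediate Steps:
$C{\left(d \right)} \left(-12\right) + 14 = \left(-2\right) \left(-12\right) + 14 = 24 + 14 = 38$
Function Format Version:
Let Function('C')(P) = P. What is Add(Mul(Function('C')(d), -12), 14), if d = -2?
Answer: 38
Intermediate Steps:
Add(Mul(Function('C')(d), -12), 14) = Add(Mul(-2, -12), 14) = Add(24, 14) = 38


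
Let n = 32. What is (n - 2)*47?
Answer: 1410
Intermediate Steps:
(n - 2)*47 = (32 - 2)*47 = 30*47 = 1410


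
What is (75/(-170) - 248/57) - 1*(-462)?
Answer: 886069/1938 ≈ 457.21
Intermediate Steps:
(75/(-170) - 248/57) - 1*(-462) = (75*(-1/170) - 248*1/57) + 462 = (-15/34 - 248/57) + 462 = -9287/1938 + 462 = 886069/1938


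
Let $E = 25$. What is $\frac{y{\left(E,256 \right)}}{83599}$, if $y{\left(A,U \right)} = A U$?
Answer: $\frac{6400}{83599} \approx 0.076556$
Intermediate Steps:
$\frac{y{\left(E,256 \right)}}{83599} = \frac{25 \cdot 256}{83599} = 6400 \cdot \frac{1}{83599} = \frac{6400}{83599}$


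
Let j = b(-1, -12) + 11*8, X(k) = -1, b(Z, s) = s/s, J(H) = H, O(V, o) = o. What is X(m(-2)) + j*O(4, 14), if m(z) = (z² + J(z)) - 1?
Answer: 1245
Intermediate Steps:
b(Z, s) = 1
m(z) = -1 + z + z² (m(z) = (z² + z) - 1 = (z + z²) - 1 = -1 + z + z²)
j = 89 (j = 1 + 11*8 = 1 + 88 = 89)
X(m(-2)) + j*O(4, 14) = -1 + 89*14 = -1 + 1246 = 1245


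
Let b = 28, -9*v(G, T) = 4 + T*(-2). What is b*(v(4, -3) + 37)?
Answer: 9044/9 ≈ 1004.9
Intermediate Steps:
v(G, T) = -4/9 + 2*T/9 (v(G, T) = -(4 + T*(-2))/9 = -(4 - 2*T)/9 = -4/9 + 2*T/9)
b*(v(4, -3) + 37) = 28*((-4/9 + (2/9)*(-3)) + 37) = 28*((-4/9 - ⅔) + 37) = 28*(-10/9 + 37) = 28*(323/9) = 9044/9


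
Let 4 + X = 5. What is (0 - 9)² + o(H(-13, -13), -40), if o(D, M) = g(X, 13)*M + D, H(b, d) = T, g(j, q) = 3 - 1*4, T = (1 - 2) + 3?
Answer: 123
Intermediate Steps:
X = 1 (X = -4 + 5 = 1)
T = 2 (T = -1 + 3 = 2)
g(j, q) = -1 (g(j, q) = 3 - 4 = -1)
H(b, d) = 2
o(D, M) = D - M (o(D, M) = -M + D = D - M)
(0 - 9)² + o(H(-13, -13), -40) = (0 - 9)² + (2 - 1*(-40)) = (-9)² + (2 + 40) = 81 + 42 = 123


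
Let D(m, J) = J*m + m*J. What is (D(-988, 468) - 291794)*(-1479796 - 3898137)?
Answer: 6542588926346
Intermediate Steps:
D(m, J) = 2*J*m (D(m, J) = J*m + J*m = 2*J*m)
(D(-988, 468) - 291794)*(-1479796 - 3898137) = (2*468*(-988) - 291794)*(-1479796 - 3898137) = (-924768 - 291794)*(-5377933) = -1216562*(-5377933) = 6542588926346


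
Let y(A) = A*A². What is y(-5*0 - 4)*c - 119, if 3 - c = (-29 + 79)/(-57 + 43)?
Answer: -3777/7 ≈ -539.57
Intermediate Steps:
y(A) = A³
c = 46/7 (c = 3 - (-29 + 79)/(-57 + 43) = 3 - 50/(-14) = 3 - 50*(-1)/14 = 3 - 1*(-25/7) = 3 + 25/7 = 46/7 ≈ 6.5714)
y(-5*0 - 4)*c - 119 = (-5*0 - 4)³*(46/7) - 119 = (0 - 4)³*(46/7) - 119 = (-4)³*(46/7) - 119 = -64*46/7 - 119 = -2944/7 - 119 = -3777/7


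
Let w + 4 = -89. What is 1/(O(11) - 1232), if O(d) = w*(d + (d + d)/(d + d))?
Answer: -1/2348 ≈ -0.00042589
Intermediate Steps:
w = -93 (w = -4 - 89 = -93)
O(d) = -93 - 93*d (O(d) = -93*(d + (d + d)/(d + d)) = -93*(d + (2*d)/((2*d))) = -93*(d + (2*d)*(1/(2*d))) = -93*(d + 1) = -93*(1 + d) = -93 - 93*d)
1/(O(11) - 1232) = 1/((-93 - 93*11) - 1232) = 1/((-93 - 1023) - 1232) = 1/(-1116 - 1232) = 1/(-2348) = -1/2348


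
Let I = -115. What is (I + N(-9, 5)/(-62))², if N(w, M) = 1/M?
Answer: 1270993801/96100 ≈ 13226.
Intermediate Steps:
N(w, M) = 1/M
(I + N(-9, 5)/(-62))² = (-115 + 1/(5*(-62)))² = (-115 + (⅕)*(-1/62))² = (-115 - 1/310)² = (-35651/310)² = 1270993801/96100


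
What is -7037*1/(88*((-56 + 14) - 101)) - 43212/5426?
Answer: -252798523/34140392 ≈ -7.4047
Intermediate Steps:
-7037*1/(88*((-56 + 14) - 101)) - 43212/5426 = -7037*1/(88*(-42 - 101)) - 43212*1/5426 = -7037/((-143*88)) - 21606/2713 = -7037/(-12584) - 21606/2713 = -7037*(-1/12584) - 21606/2713 = 7037/12584 - 21606/2713 = -252798523/34140392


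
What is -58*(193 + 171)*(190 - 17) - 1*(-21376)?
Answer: -3631000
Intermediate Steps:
-58*(193 + 171)*(190 - 17) - 1*(-21376) = -21112*173 + 21376 = -58*62972 + 21376 = -3652376 + 21376 = -3631000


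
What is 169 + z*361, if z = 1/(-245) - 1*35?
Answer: -3054531/245 ≈ -12467.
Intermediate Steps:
z = -8576/245 (z = -1/245 - 35 = -8576/245 ≈ -35.004)
169 + z*361 = 169 - 8576/245*361 = 169 - 3095936/245 = -3054531/245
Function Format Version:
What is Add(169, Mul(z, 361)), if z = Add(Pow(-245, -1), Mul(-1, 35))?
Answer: Rational(-3054531, 245) ≈ -12467.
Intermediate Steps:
z = Rational(-8576, 245) (z = Add(Rational(-1, 245), -35) = Rational(-8576, 245) ≈ -35.004)
Add(169, Mul(z, 361)) = Add(169, Mul(Rational(-8576, 245), 361)) = Add(169, Rational(-3095936, 245)) = Rational(-3054531, 245)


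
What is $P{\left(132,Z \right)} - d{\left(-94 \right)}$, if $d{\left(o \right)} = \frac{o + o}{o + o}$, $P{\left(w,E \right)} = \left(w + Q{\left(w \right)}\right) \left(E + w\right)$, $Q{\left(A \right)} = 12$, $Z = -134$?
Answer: $-289$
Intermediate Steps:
$P{\left(w,E \right)} = \left(12 + w\right) \left(E + w\right)$ ($P{\left(w,E \right)} = \left(w + 12\right) \left(E + w\right) = \left(12 + w\right) \left(E + w\right)$)
$d{\left(o \right)} = 1$ ($d{\left(o \right)} = \frac{2 o}{2 o} = 2 o \frac{1}{2 o} = 1$)
$P{\left(132,Z \right)} - d{\left(-94 \right)} = \left(132^{2} + 12 \left(-134\right) + 12 \cdot 132 - 17688\right) - 1 = \left(17424 - 1608 + 1584 - 17688\right) - 1 = -288 - 1 = -289$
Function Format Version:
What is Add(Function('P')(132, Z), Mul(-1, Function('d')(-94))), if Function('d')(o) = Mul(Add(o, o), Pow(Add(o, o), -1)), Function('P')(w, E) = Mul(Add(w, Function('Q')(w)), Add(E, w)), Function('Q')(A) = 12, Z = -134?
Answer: -289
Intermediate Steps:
Function('P')(w, E) = Mul(Add(12, w), Add(E, w)) (Function('P')(w, E) = Mul(Add(w, 12), Add(E, w)) = Mul(Add(12, w), Add(E, w)))
Function('d')(o) = 1 (Function('d')(o) = Mul(Mul(2, o), Pow(Mul(2, o), -1)) = Mul(Mul(2, o), Mul(Rational(1, 2), Pow(o, -1))) = 1)
Add(Function('P')(132, Z), Mul(-1, Function('d')(-94))) = Add(Add(Pow(132, 2), Mul(12, -134), Mul(12, 132), Mul(-134, 132)), Mul(-1, 1)) = Add(Add(17424, -1608, 1584, -17688), -1) = Add(-288, -1) = -289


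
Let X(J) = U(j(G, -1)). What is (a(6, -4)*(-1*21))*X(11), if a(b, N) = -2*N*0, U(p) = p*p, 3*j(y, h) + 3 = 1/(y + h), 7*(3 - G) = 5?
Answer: 0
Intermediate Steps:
G = 16/7 (G = 3 - 1/7*5 = 3 - 5/7 = 16/7 ≈ 2.2857)
j(y, h) = -1 + 1/(3*(h + y)) (j(y, h) = -1 + 1/(3*(y + h)) = -1 + 1/(3*(h + y)))
U(p) = p**2
X(J) = 400/729 (X(J) = ((1/3 - 1*(-1) - 1*16/7)/(-1 + 16/7))**2 = ((1/3 + 1 - 16/7)/(9/7))**2 = ((7/9)*(-20/21))**2 = (-20/27)**2 = 400/729)
a(b, N) = 0
(a(6, -4)*(-1*21))*X(11) = (0*(-1*21))*(400/729) = (0*(-21))*(400/729) = 0*(400/729) = 0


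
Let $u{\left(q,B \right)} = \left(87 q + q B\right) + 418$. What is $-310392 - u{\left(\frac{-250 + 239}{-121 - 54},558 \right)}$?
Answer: $- \frac{10879769}{35} \approx -3.1085 \cdot 10^{5}$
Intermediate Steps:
$u{\left(q,B \right)} = 418 + 87 q + B q$ ($u{\left(q,B \right)} = \left(87 q + B q\right) + 418 = 418 + 87 q + B q$)
$-310392 - u{\left(\frac{-250 + 239}{-121 - 54},558 \right)} = -310392 - \left(418 + 87 \frac{-250 + 239}{-121 - 54} + 558 \frac{-250 + 239}{-121 - 54}\right) = -310392 - \left(418 + 87 \left(- \frac{11}{-175}\right) + 558 \left(- \frac{11}{-175}\right)\right) = -310392 - \left(418 + 87 \left(\left(-11\right) \left(- \frac{1}{175}\right)\right) + 558 \left(\left(-11\right) \left(- \frac{1}{175}\right)\right)\right) = -310392 - \left(418 + 87 \cdot \frac{11}{175} + 558 \cdot \frac{11}{175}\right) = -310392 - \left(418 + \frac{957}{175} + \frac{6138}{175}\right) = -310392 - \frac{16049}{35} = - \frac{10879769}{35}$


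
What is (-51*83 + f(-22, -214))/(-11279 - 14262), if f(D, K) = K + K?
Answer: 4661/25541 ≈ 0.18249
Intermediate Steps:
f(D, K) = 2*K
(-51*83 + f(-22, -214))/(-11279 - 14262) = (-51*83 + 2*(-214))/(-11279 - 14262) = (-4233 - 428)/(-25541) = -4661*(-1/25541) = 4661/25541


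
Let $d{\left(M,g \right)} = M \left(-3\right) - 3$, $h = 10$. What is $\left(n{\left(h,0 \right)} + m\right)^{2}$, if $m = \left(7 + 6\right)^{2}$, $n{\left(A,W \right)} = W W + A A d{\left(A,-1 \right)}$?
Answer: $9803161$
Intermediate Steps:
$d{\left(M,g \right)} = -3 - 3 M$ ($d{\left(M,g \right)} = - 3 M - 3 = -3 - 3 M$)
$n{\left(A,W \right)} = W^{2} + A^{2} \left(-3 - 3 A\right)$ ($n{\left(A,W \right)} = W W + A A \left(-3 - 3 A\right) = W^{2} + A^{2} \left(-3 - 3 A\right)$)
$m = 169$ ($m = 13^{2} = 169$)
$\left(n{\left(h,0 \right)} + m\right)^{2} = \left(\left(0^{2} - 3 \cdot 10^{2} \left(1 + 10\right)\right) + 169\right)^{2} = \left(\left(0 - 300 \cdot 11\right) + 169\right)^{2} = \left(\left(0 - 3300\right) + 169\right)^{2} = \left(-3300 + 169\right)^{2} = \left(-3131\right)^{2} = 9803161$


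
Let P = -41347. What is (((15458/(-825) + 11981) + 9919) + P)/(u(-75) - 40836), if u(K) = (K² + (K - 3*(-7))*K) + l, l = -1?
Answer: 16059233/25708650 ≈ 0.62466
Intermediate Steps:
u(K) = -1 + K² + K*(21 + K) (u(K) = (K² + (K - 3*(-7))*K) - 1 = (K² + (K + 21)*K) - 1 = (K² + (21 + K)*K) - 1 = (K² + K*(21 + K)) - 1 = -1 + K² + K*(21 + K))
(((15458/(-825) + 11981) + 9919) + P)/(u(-75) - 40836) = (((15458/(-825) + 11981) + 9919) - 41347)/((-1 + 2*(-75)² + 21*(-75)) - 40836) = (((15458*(-1/825) + 11981) + 9919) - 41347)/((-1 + 2*5625 - 1575) - 40836) = (((-15458/825 + 11981) + 9919) - 41347)/((-1 + 11250 - 1575) - 40836) = ((9868867/825 + 9919) - 41347)/(9674 - 40836) = (18052042/825 - 41347)/(-31162) = -16059233/825*(-1/31162) = 16059233/25708650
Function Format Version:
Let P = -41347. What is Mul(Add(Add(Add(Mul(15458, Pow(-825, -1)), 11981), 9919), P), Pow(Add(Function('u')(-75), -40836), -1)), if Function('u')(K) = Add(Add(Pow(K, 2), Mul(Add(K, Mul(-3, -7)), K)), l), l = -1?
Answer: Rational(16059233, 25708650) ≈ 0.62466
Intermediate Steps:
Function('u')(K) = Add(-1, Pow(K, 2), Mul(K, Add(21, K))) (Function('u')(K) = Add(Add(Pow(K, 2), Mul(Add(K, Mul(-3, -7)), K)), -1) = Add(Add(Pow(K, 2), Mul(Add(K, 21), K)), -1) = Add(Add(Pow(K, 2), Mul(Add(21, K), K)), -1) = Add(Add(Pow(K, 2), Mul(K, Add(21, K))), -1) = Add(-1, Pow(K, 2), Mul(K, Add(21, K))))
Mul(Add(Add(Add(Mul(15458, Pow(-825, -1)), 11981), 9919), P), Pow(Add(Function('u')(-75), -40836), -1)) = Mul(Add(Add(Add(Mul(15458, Pow(-825, -1)), 11981), 9919), -41347), Pow(Add(Add(-1, Mul(2, Pow(-75, 2)), Mul(21, -75)), -40836), -1)) = Mul(Add(Add(Add(Mul(15458, Rational(-1, 825)), 11981), 9919), -41347), Pow(Add(Add(-1, Mul(2, 5625), -1575), -40836), -1)) = Mul(Add(Add(Add(Rational(-15458, 825), 11981), 9919), -41347), Pow(Add(Add(-1, 11250, -1575), -40836), -1)) = Mul(Add(Add(Rational(9868867, 825), 9919), -41347), Pow(Add(9674, -40836), -1)) = Mul(Add(Rational(18052042, 825), -41347), Pow(-31162, -1)) = Mul(Rational(-16059233, 825), Rational(-1, 31162)) = Rational(16059233, 25708650)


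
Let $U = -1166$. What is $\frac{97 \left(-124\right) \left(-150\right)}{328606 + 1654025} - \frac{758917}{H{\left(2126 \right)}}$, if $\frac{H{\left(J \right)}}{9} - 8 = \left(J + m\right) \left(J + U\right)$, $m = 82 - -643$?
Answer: $\frac{14312562206591}{16279192808424} \approx 0.87919$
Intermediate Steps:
$m = 725$ ($m = 82 + 643 = 725$)
$H{\left(J \right)} = 72 + 9 \left(-1166 + J\right) \left(725 + J\right)$ ($H{\left(J \right)} = 72 + 9 \left(J + 725\right) \left(J - 1166\right) = 72 + 9 \left(725 + J\right) \left(-1166 + J\right) = 72 + 9 \left(-1166 + J\right) \left(725 + J\right)$)
$\frac{97 \left(-124\right) \left(-150\right)}{328606 + 1654025} - \frac{758917}{H{\left(2126 \right)}} = \frac{97 \left(-124\right) \left(-150\right)}{328606 + 1654025} - \frac{758917}{-7608078 - 8438094 + 9 \cdot 2126^{2}} = \frac{\left(-12028\right) \left(-150\right)}{1982631} - \frac{758917}{-7608078 - 8438094 + 9 \cdot 4519876} = 1804200 \cdot \frac{1}{1982631} - \frac{758917}{-7608078 - 8438094 + 40678884} = \frac{601400}{660877} - \frac{758917}{24632712} = \frac{14312562206591}{16279192808424}$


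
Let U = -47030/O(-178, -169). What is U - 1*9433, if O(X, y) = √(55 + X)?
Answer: -9433 + 47030*I*√123/123 ≈ -9433.0 + 4240.6*I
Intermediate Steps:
U = 47030*I*√123/123 (U = -47030/√(55 - 178) = -47030*(-I*√123/123) = -(-47030)*I*√123/123 = 47030*I*√123/123 ≈ 4240.6*I)
U - 1*9433 = 47030*I*√123/123 - 1*9433 = 47030*I*√123/123 - 9433 = -9433 + 47030*I*√123/123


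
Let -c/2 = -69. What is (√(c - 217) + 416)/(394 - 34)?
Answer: 52/45 + I*√79/360 ≈ 1.1556 + 0.024689*I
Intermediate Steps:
c = 138 (c = -2*(-69) = 138)
(√(c - 217) + 416)/(394 - 34) = (√(138 - 217) + 416)/(394 - 34) = (√(-79) + 416)/360 = (I*√79 + 416)*(1/360) = (416 + I*√79)*(1/360) = 52/45 + I*√79/360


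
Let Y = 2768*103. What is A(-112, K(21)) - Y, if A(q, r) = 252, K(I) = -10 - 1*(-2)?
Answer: -284852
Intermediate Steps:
K(I) = -8 (K(I) = -10 + 2 = -8)
Y = 285104
A(-112, K(21)) - Y = 252 - 1*285104 = 252 - 285104 = -284852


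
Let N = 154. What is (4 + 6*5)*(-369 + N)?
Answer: -7310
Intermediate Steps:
(4 + 6*5)*(-369 + N) = (4 + 6*5)*(-369 + 154) = (4 + 30)*(-215) = 34*(-215) = -7310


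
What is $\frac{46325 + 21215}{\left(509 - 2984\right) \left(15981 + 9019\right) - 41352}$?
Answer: $- \frac{16885}{15479088} \approx -0.0010908$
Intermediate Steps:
$\frac{46325 + 21215}{\left(509 - 2984\right) \left(15981 + 9019\right) - 41352} = \frac{67540}{\left(-2475\right) 25000 - 41352} = \frac{67540}{-61875000 - 41352} = \frac{67540}{-61916352} = 67540 \left(- \frac{1}{61916352}\right) = - \frac{16885}{15479088}$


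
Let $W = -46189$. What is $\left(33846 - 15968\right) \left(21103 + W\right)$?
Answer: $-448487508$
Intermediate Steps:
$\left(33846 - 15968\right) \left(21103 + W\right) = \left(33846 - 15968\right) \left(21103 - 46189\right) = 17878 \left(-25086\right) = -448487508$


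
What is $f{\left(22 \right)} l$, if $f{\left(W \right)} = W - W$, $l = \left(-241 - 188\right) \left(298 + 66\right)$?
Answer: $0$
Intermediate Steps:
$l = -156156$ ($l = \left(-429\right) 364 = -156156$)
$f{\left(W \right)} = 0$
$f{\left(22 \right)} l = 0 \left(-156156\right) = 0$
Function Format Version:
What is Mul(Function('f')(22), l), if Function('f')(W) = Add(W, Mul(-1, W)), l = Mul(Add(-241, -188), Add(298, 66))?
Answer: 0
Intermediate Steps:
l = -156156 (l = Mul(-429, 364) = -156156)
Function('f')(W) = 0
Mul(Function('f')(22), l) = Mul(0, -156156) = 0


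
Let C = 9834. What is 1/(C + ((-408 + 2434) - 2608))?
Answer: 1/9252 ≈ 0.00010808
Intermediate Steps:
1/(C + ((-408 + 2434) - 2608)) = 1/(9834 + ((-408 + 2434) - 2608)) = 1/(9834 + (2026 - 2608)) = 1/(9834 - 582) = 1/9252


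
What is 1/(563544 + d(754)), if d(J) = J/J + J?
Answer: 1/564299 ≈ 1.7721e-6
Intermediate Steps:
d(J) = 1 + J
1/(563544 + d(754)) = 1/(563544 + (1 + 754)) = 1/(563544 + 755) = 1/564299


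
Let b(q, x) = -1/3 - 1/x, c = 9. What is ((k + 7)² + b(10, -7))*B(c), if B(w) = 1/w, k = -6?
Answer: 17/189 ≈ 0.089947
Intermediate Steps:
b(q, x) = -⅓ - 1/x (b(q, x) = -1*⅓ - 1/x = -⅓ - 1/x)
((k + 7)² + b(10, -7))*B(c) = ((-6 + 7)² + (⅓)*(-3 - 1*(-7))/(-7))/9 = (1² + (⅓)*(-⅐)*(-3 + 7))*(⅑) = (1 + (⅓)*(-⅐)*4)*(⅑) = (1 - 4/21)*(⅑) = (17/21)*(⅑) = 17/189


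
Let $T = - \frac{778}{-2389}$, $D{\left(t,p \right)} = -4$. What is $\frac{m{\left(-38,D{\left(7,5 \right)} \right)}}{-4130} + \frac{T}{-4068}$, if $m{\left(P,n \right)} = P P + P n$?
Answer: $- \frac{554066519}{1433471670} \approx -0.38652$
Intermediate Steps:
$T = \frac{778}{2389}$ ($T = \left(-778\right) \left(- \frac{1}{2389}\right) = \frac{778}{2389} \approx 0.32566$)
$m{\left(P,n \right)} = P^{2} + P n$
$\frac{m{\left(-38,D{\left(7,5 \right)} \right)}}{-4130} + \frac{T}{-4068} = \frac{\left(-38\right) \left(-38 - 4\right)}{-4130} + \frac{778}{2389 \left(-4068\right)} = \left(-38\right) \left(-42\right) \left(- \frac{1}{4130}\right) + \frac{778}{2389} \left(- \frac{1}{4068}\right) = 1596 \left(- \frac{1}{4130}\right) - \frac{389}{4859226} = - \frac{114}{295} - \frac{389}{4859226} = - \frac{554066519}{1433471670}$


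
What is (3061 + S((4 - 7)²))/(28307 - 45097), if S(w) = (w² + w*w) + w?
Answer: -1616/8395 ≈ -0.19250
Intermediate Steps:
S(w) = w + 2*w² (S(w) = (w² + w²) + w = 2*w² + w = w + 2*w²)
(3061 + S((4 - 7)²))/(28307 - 45097) = (3061 + (4 - 7)²*(1 + 2*(4 - 7)²))/(28307 - 45097) = (3061 + (-3)²*(1 + 2*(-3)²))/(-16790) = (3061 + 9*(1 + 2*9))*(-1/16790) = (3061 + 9*(1 + 18))*(-1/16790) = (3061 + 9*19)*(-1/16790) = (3061 + 171)*(-1/16790) = 3232*(-1/16790) = -1616/8395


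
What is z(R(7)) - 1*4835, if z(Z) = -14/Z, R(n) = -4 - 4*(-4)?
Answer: -29017/6 ≈ -4836.2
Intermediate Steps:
R(n) = 12 (R(n) = -4 + 16 = 12)
z(R(7)) - 1*4835 = -14/12 - 1*4835 = -14*1/12 - 4835 = -7/6 - 4835 = -29017/6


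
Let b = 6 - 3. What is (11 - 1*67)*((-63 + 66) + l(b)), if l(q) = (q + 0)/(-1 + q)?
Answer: -252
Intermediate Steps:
b = 3
l(q) = q/(-1 + q)
(11 - 1*67)*((-63 + 66) + l(b)) = (11 - 1*67)*((-63 + 66) + 3/(-1 + 3)) = (11 - 67)*(3 + 3/2) = -56*(3 + 3*(1/2)) = -56*(3 + 3/2) = -56*9/2 = -252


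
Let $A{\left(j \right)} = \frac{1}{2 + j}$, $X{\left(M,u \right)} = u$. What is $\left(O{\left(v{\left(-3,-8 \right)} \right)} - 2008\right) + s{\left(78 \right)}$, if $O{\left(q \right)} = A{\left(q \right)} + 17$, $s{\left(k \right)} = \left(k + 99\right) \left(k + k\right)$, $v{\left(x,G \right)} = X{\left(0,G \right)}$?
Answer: $\frac{153725}{6} \approx 25621.0$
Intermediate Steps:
$v{\left(x,G \right)} = G$
$s{\left(k \right)} = 2 k \left(99 + k\right)$ ($s{\left(k \right)} = \left(99 + k\right) 2 k = 2 k \left(99 + k\right)$)
$O{\left(q \right)} = 17 + \frac{1}{2 + q}$ ($O{\left(q \right)} = \frac{1}{2 + q} + 17 = 17 + \frac{1}{2 + q}$)
$\left(O{\left(v{\left(-3,-8 \right)} \right)} - 2008\right) + s{\left(78 \right)} = \left(\frac{35 + 17 \left(-8\right)}{2 - 8} - 2008\right) + 2 \cdot 78 \left(99 + 78\right) = \left(\frac{35 - 136}{-6} - 2008\right) + 2 \cdot 78 \cdot 177 = \left(\left(- \frac{1}{6}\right) \left(-101\right) - 2008\right) + 27612 = \left(\frac{101}{6} - 2008\right) + 27612 = - \frac{11947}{6} + 27612 = \frac{153725}{6}$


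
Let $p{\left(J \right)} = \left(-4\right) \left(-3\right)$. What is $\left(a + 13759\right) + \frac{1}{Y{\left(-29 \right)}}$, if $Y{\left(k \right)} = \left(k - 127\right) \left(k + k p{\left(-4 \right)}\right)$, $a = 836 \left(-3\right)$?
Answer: $\frac{661693813}{58812} \approx 11251.0$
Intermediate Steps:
$p{\left(J \right)} = 12$
$a = -2508$
$Y{\left(k \right)} = 13 k \left(-127 + k\right)$ ($Y{\left(k \right)} = \left(k - 127\right) \left(k + k 12\right) = \left(-127 + k\right) \left(k + 12 k\right) = \left(-127 + k\right) 13 k = 13 k \left(-127 + k\right)$)
$\left(a + 13759\right) + \frac{1}{Y{\left(-29 \right)}} = \left(-2508 + 13759\right) + \frac{1}{13 \left(-29\right) \left(-127 - 29\right)} = 11251 + \frac{1}{13 \left(-29\right) \left(-156\right)} = 11251 + \frac{1}{58812} = \frac{661693813}{58812}$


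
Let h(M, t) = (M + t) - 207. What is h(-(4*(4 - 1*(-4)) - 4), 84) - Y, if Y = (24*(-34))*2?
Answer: 1481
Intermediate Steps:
h(M, t) = -207 + M + t
Y = -1632 (Y = -816*2 = -1632)
h(-(4*(4 - 1*(-4)) - 4), 84) - Y = (-207 - (4*(4 - 1*(-4)) - 4) + 84) - 1*(-1632) = (-207 - (4*(4 + 4) - 4) + 84) + 1632 = (-207 - (4*8 - 4) + 84) + 1632 = (-207 - (32 - 4) + 84) + 1632 = (-207 - 1*28 + 84) + 1632 = (-207 - 28 + 84) + 1632 = -151 + 1632 = 1481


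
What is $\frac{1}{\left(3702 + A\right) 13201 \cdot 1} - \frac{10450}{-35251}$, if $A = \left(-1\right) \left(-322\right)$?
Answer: $\frac{555112646051}{1872562166824} \approx 0.29645$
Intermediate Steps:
$A = 322$
$\frac{1}{\left(3702 + A\right) 13201 \cdot 1} - \frac{10450}{-35251} = \frac{1}{\left(3702 + 322\right) 13201 \cdot 1} - \frac{10450}{-35251} = \frac{1}{4024 \cdot 13201} - - \frac{10450}{35251} = \frac{1}{4024} \cdot \frac{1}{13201} + \frac{10450}{35251} = \frac{1}{53120824} + \frac{10450}{35251} = \frac{555112646051}{1872562166824}$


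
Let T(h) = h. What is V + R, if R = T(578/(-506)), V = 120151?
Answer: 30397914/253 ≈ 1.2015e+5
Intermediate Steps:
R = -289/253 (R = 578/(-506) = 578*(-1/506) = -289/253 ≈ -1.1423)
V + R = 120151 - 289/253 = 30397914/253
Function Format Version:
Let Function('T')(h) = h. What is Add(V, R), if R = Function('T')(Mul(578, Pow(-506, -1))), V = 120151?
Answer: Rational(30397914, 253) ≈ 1.2015e+5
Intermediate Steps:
R = Rational(-289, 253) (R = Mul(578, Pow(-506, -1)) = Mul(578, Rational(-1, 506)) = Rational(-289, 253) ≈ -1.1423)
Add(V, R) = Add(120151, Rational(-289, 253)) = Rational(30397914, 253)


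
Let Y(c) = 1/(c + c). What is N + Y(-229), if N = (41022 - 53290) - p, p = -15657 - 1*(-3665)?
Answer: -126409/458 ≈ -276.00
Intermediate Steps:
Y(c) = 1/(2*c)
p = -11992 (p = -15657 + 3665 = -11992)
N = -276 (N = (41022 - 53290) - 1*(-11992) = -12268 + 11992 = -276)
N + Y(-229) = -276 + (½)/(-229) = -276 + (½)*(-1/229) = -276 - 1/458 = -126409/458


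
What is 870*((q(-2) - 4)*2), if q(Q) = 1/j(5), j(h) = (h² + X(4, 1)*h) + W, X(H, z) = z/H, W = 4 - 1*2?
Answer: -779520/113 ≈ -6898.4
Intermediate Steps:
W = 2 (W = 4 - 2 = 2)
j(h) = 2 + h² + h/4 (j(h) = (h² + (1/4)*h) + 2 = (h² + (1*(¼))*h) + 2 = (h² + h/4) + 2 = 2 + h² + h/4)
q(Q) = 4/113 (q(Q) = 1/(2 + 5² + (¼)*5) = 1/(2 + 25 + 5/4) = 1/(113/4) = 4/113)
870*((q(-2) - 4)*2) = 870*((4/113 - 4)*2) = 870*(-448/113*2) = 870*(-896/113) = -779520/113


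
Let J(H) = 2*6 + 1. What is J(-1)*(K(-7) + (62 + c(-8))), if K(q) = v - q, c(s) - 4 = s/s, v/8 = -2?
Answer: 754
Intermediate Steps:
v = -16 (v = 8*(-2) = -16)
c(s) = 5 (c(s) = 4 + s/s = 4 + 1 = 5)
J(H) = 13 (J(H) = 12 + 1 = 13)
K(q) = -16 - q
J(-1)*(K(-7) + (62 + c(-8))) = 13*((-16 - 1*(-7)) + (62 + 5)) = 13*((-16 + 7) + 67) = 13*(-9 + 67) = 13*58 = 754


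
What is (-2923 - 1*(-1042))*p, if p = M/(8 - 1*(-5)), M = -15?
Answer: 28215/13 ≈ 2170.4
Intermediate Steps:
p = -15/13 (p = -15/(8 - 1*(-5)) = -15/(8 + 5) = -15/13 ≈ -1.1538)
(-2923 - 1*(-1042))*p = (-2923 - 1*(-1042))*(-15/13) = (-2923 + 1042)*(-15/13) = -1881*(-15/13) = 28215/13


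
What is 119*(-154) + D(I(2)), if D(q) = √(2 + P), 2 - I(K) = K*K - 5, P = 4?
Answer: -18326 + √6 ≈ -18324.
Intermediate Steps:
I(K) = 7 - K² (I(K) = 2 - (K*K - 5) = 2 - (K² - 5) = 2 - (-5 + K²) = 2 + (5 - K²) = 7 - K²)
D(q) = √6 (D(q) = √(2 + 4) = √6)
119*(-154) + D(I(2)) = 119*(-154) + √6 = -18326 + √6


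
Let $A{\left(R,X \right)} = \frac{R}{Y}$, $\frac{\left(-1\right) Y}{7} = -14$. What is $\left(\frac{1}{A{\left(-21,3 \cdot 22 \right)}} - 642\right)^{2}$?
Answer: $\frac{3763600}{9} \approx 4.1818 \cdot 10^{5}$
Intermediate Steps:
$Y = 98$ ($Y = \left(-7\right) \left(-14\right) = 98$)
$A{\left(R,X \right)} = \frac{R}{98}$
$\left(\frac{1}{A{\left(-21,3 \cdot 22 \right)}} - 642\right)^{2} = \left(\frac{1}{\frac{1}{98} \left(-21\right)} - 642\right)^{2} = \left(\frac{1}{- \frac{3}{14}} - 642\right)^{2} = \left(- \frac{14}{3} - 642\right)^{2} = \left(- \frac{1940}{3}\right)^{2} = \frac{3763600}{9}$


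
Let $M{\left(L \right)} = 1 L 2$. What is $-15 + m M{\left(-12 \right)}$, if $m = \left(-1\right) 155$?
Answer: $3705$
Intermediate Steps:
$m = -155$
$M{\left(L \right)} = 2 L$ ($M{\left(L \right)} = L 2 = 2 L$)
$-15 + m M{\left(-12 \right)} = -15 - 155 \cdot 2 \left(-12\right) = -15 - -3720 = -15 + 3720 = 3705$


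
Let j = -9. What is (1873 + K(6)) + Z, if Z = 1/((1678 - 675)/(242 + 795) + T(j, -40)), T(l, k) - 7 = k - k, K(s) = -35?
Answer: 893329/486 ≈ 1838.1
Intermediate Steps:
T(l, k) = 7 (T(l, k) = 7 + (k - k) = 7 + 0 = 7)
Z = 61/486 (Z = 1/((1678 - 675)/(242 + 795) + 7) = 1/(1003/1037 + 7) = 1/(1003*(1/1037) + 7) = 1/(59/61 + 7) = 1/(486/61) = 61/486 ≈ 0.12551)
(1873 + K(6)) + Z = (1873 - 35) + 61/486 = 1838 + 61/486 = 893329/486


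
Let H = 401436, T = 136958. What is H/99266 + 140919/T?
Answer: 34484168571/6797636414 ≈ 5.0730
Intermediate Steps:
H/99266 + 140919/T = 401436/99266 + 140919/136958 = 401436*(1/99266) + 140919*(1/136958) = 200718/49633 + 140919/136958 = 34484168571/6797636414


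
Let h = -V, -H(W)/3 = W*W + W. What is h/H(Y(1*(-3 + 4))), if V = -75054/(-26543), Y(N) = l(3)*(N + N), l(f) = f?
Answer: 1787/79629 ≈ 0.022442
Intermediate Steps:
Y(N) = 6*N (Y(N) = 3*(N + N) = 3*(2*N) = 6*N)
V = 75054/26543 (V = -75054*(-1/26543) = 75054/26543 ≈ 2.8276)
H(W) = -3*W - 3*W**2 (H(W) = -3*(W*W + W) = -3*(W**2 + W) = -3*(W + W**2) = -3*W - 3*W**2)
h = -75054/26543 (h = -1*75054/26543 = -75054/26543 ≈ -2.8276)
h/H(Y(1*(-3 + 4))) = -75054*(-1/(18*(1 + 6*(1*(-3 + 4)))*(-3 + 4)))/26543 = -75054*(-1/(18*(1 + 6*(1*1))))/26543 = -75054*(-1/(18*(1 + 6*1)))/26543 = -75054*(-1/(18*(1 + 6)))/26543 = -75054/(26543*((-3*6*7))) = -75054/26543/(-126) = -75054/26543*(-1/126) = 1787/79629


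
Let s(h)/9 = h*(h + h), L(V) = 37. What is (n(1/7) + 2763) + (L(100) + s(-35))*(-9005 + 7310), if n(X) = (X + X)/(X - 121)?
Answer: -15834878947/423 ≈ -3.7435e+7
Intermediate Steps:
s(h) = 18*h**2 (s(h) = 9*(h*(h + h)) = 9*(h*(2*h)) = 9*(2*h**2) = 18*h**2)
n(X) = 2*X/(-121 + X) (n(X) = (2*X)/(-121 + X) = 2*X/(-121 + X))
(n(1/7) + 2763) + (L(100) + s(-35))*(-9005 + 7310) = (2/(7*(-121 + 1/7)) + 2763) + (37 + 18*(-35)**2)*(-9005 + 7310) = (2*(1/7)/(-121 + 1/7) + 2763) + (37 + 18*1225)*(-1695) = (2*(1/7)/(-846/7) + 2763) + (37 + 22050)*(-1695) = (2*(1/7)*(-7/846) + 2763) + 22087*(-1695) = (-1/423 + 2763) - 37437465 = 1168748/423 - 37437465 = -15834878947/423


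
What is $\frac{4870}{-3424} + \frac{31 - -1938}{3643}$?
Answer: $- \frac{5499777}{6236816} \approx -0.88182$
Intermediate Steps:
$\frac{4870}{-3424} + \frac{31 - -1938}{3643} = 4870 \left(- \frac{1}{3424}\right) + \left(31 + 1938\right) \frac{1}{3643} = - \frac{2435}{1712} + 1969 \cdot \frac{1}{3643} = - \frac{2435}{1712} + \frac{1969}{3643} = - \frac{5499777}{6236816}$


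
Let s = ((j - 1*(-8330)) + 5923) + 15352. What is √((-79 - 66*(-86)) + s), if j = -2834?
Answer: 68*√7 ≈ 179.91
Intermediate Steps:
s = 26771 (s = ((-2834 - 1*(-8330)) + 5923) + 15352 = ((-2834 + 8330) + 5923) + 15352 = (5496 + 5923) + 15352 = 11419 + 15352 = 26771)
√((-79 - 66*(-86)) + s) = √((-79 - 66*(-86)) + 26771) = √((-79 + 5676) + 26771) = √(5597 + 26771) = √32368 = 68*√7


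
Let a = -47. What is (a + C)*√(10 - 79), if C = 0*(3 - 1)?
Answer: -47*I*√69 ≈ -390.41*I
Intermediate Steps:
C = 0 (C = 0*2 = 0)
(a + C)*√(10 - 79) = (-47 + 0)*√(10 - 79) = -47*I*√69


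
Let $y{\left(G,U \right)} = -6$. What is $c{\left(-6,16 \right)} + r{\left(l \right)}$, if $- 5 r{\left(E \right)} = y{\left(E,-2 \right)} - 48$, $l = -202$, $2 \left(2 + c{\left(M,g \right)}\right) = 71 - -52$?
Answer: $\frac{703}{10} \approx 70.3$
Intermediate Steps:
$c{\left(M,g \right)} = \frac{119}{2}$ ($c{\left(M,g \right)} = -2 + \frac{71 - -52}{2} = -2 + \frac{71 + 52}{2} = -2 + \frac{1}{2} \cdot 123 = -2 + \frac{123}{2} = \frac{119}{2}$)
$r{\left(E \right)} = \frac{54}{5}$ ($r{\left(E \right)} = - \frac{-6 - 48}{5} = \left(- \frac{1}{5}\right) \left(-54\right) = \frac{54}{5}$)
$c{\left(-6,16 \right)} + r{\left(l \right)} = \frac{119}{2} + \frac{54}{5} = \frac{703}{10}$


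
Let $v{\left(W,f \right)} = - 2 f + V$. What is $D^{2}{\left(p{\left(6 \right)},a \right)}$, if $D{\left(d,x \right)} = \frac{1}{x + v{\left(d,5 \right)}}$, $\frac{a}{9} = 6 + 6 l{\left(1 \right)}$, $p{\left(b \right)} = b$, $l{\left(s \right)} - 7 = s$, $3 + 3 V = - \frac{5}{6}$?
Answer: $\frac{324}{73017025} \approx 4.4373 \cdot 10^{-6}$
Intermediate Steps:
$V = - \frac{23}{18}$ ($V = -1 + \frac{\left(-5\right) \frac{1}{6}}{3} = -1 + \frac{1}{3} \left(- \frac{5}{6}\right) = -1 - \frac{5}{18} = - \frac{23}{18} \approx -1.2778$)
$l{\left(s \right)} = 7 + s$
$v{\left(W,f \right)} = - \frac{23}{18} - 2 f$ ($v{\left(W,f \right)} = - 2 f - \frac{23}{18} = - \frac{23}{18} - 2 f$)
$a = 486$ ($a = 9 \left(6 + 6 \left(7 + 1\right)\right) = 9 \left(6 + 6 \cdot 8\right) = 9 \left(6 + 48\right) = 9 \cdot 54 = 486$)
$D{\left(d,x \right)} = \frac{1}{- \frac{203}{18} + x}$ ($D{\left(d,x \right)} = \frac{1}{x - \frac{203}{18}} = \frac{1}{- \frac{203}{18} + x}$)
$D^{2}{\left(p{\left(6 \right)},a \right)} = \left(\frac{18}{-203 + 18 \cdot 486}\right)^{2} = \left(\frac{18}{-203 + 8748}\right)^{2} = \left(\frac{18}{8545}\right)^{2} = \frac{324}{73017025}$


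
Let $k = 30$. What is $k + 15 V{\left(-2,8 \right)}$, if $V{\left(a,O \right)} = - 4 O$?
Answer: $-450$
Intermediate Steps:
$k + 15 V{\left(-2,8 \right)} = 30 + 15 \left(\left(-4\right) 8\right) = 30 + 15 \left(-32\right) = 30 - 480 = -450$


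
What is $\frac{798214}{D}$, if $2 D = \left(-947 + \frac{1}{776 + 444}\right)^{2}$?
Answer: $\frac{2376123435200}{1334808204921} \approx 1.7801$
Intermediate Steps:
$D = \frac{1334808204921}{2976800}$ ($D = \frac{\left(-947 + \frac{1}{776 + 444}\right)^{2}}{2} = \frac{\left(-947 + \frac{1}{1220}\right)^{2}}{2} = \frac{\left(- \frac{1155339}{1220}\right)^{2}}{2} = \frac{1}{2} \cdot \frac{1334808204921}{1488400} = \frac{1334808204921}{2976800} \approx 4.484 \cdot 10^{5}$)
$\frac{798214}{D} = \frac{798214}{\frac{1334808204921}{2976800}} = 798214 \cdot \frac{2976800}{1334808204921} = \frac{2376123435200}{1334808204921}$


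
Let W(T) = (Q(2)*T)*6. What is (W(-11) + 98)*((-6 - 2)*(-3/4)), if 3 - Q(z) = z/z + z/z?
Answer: 192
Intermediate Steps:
Q(z) = 1 (Q(z) = 3 - (z/z + z/z) = 3 - (1 + 1) = 3 - 1*2 = 3 - 2 = 1)
W(T) = 6*T (W(T) = (1*T)*6 = T*6 = 6*T)
(W(-11) + 98)*((-6 - 2)*(-3/4)) = (6*(-11) + 98)*((-6 - 2)*(-3/4)) = (-66 + 98)*(-(-24)/4) = 32*(-8*(-¾)) = 32*6 = 192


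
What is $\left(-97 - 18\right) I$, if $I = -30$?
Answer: $3450$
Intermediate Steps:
$\left(-97 - 18\right) I = \left(-97 - 18\right) \left(-30\right) = \left(-115\right) \left(-30\right) = 3450$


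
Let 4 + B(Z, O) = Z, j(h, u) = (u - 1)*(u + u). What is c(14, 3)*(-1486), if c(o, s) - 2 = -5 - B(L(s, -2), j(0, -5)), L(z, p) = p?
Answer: -4458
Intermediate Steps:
j(h, u) = 2*u*(-1 + u) (j(h, u) = (-1 + u)*(2*u) = 2*u*(-1 + u))
B(Z, O) = -4 + Z
c(o, s) = 3 (c(o, s) = 2 + (-5 - (-4 - 2)) = 2 + (-5 - 1*(-6)) = 2 + (-5 + 6) = 2 + 1 = 3)
c(14, 3)*(-1486) = 3*(-1486) = -4458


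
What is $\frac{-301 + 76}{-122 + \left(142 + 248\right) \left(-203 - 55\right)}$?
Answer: $\frac{225}{100742} \approx 0.0022334$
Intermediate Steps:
$\frac{-301 + 76}{-122 + \left(142 + 248\right) \left(-203 - 55\right)} = - \frac{225}{-122 + 390 \left(-258\right)} = - \frac{225}{-122 - 100620} = - \frac{225}{-100742} = \left(-225\right) \left(- \frac{1}{100742}\right) = \frac{225}{100742}$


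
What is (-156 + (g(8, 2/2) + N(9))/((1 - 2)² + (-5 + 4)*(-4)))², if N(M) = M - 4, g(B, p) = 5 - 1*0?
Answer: 23716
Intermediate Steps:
g(B, p) = 5 (g(B, p) = 5 + 0 = 5)
N(M) = -4 + M
(-156 + (g(8, 2/2) + N(9))/((1 - 2)² + (-5 + 4)*(-4)))² = (-156 + (5 + (-4 + 9))/((1 - 2)² + (-5 + 4)*(-4)))² = (-156 + (5 + 5)/((-1)² - 1*(-4)))² = (-156 + 10/(1 + 4))² = (-156 + 10/5)² = (-156 + 10*(⅕))² = (-156 + 2)² = (-154)² = 23716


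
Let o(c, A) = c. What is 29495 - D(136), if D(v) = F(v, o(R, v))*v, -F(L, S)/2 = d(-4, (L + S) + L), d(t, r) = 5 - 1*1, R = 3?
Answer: 30583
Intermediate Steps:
d(t, r) = 4 (d(t, r) = 5 - 1 = 4)
F(L, S) = -8 (F(L, S) = -2*4 = -8)
D(v) = -8*v
29495 - D(136) = 29495 - (-8)*136 = 29495 - 1*(-1088) = 29495 + 1088 = 30583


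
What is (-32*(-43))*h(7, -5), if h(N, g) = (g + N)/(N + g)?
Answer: 1376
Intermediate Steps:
h(N, g) = 1 (h(N, g) = (N + g)/(N + g) = 1)
(-32*(-43))*h(7, -5) = -32*(-43)*1 = 1376*1 = 1376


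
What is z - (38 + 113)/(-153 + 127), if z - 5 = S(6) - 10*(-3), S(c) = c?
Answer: 1217/26 ≈ 46.808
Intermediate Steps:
z = 41 (z = 5 + (6 - 10*(-3)) = 5 + (6 + 30) = 5 + 36 = 41)
z - (38 + 113)/(-153 + 127) = 41 - (38 + 113)/(-153 + 127) = 41 - 151/(-26) = 41 - 151*(-1)/26 = 41 - 1*(-151/26) = 41 + 151/26 = 1217/26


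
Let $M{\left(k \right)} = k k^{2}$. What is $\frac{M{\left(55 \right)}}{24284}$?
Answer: $\frac{166375}{24284} \approx 6.8512$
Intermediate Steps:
$M{\left(k \right)} = k^{3}$
$\frac{M{\left(55 \right)}}{24284} = \frac{55^{3}}{24284} = 166375 \cdot \frac{1}{24284} = \frac{166375}{24284}$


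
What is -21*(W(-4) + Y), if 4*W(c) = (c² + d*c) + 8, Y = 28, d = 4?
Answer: -630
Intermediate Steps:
W(c) = 2 + c + c²/4 (W(c) = ((c² + 4*c) + 8)/4 = (8 + c² + 4*c)/4 = 2 + c + c²/4)
-21*(W(-4) + Y) = -21*((2 - 4 + (¼)*(-4)²) + 28) = -21*((2 - 4 + (¼)*16) + 28) = -21*((2 - 4 + 4) + 28) = -21*(2 + 28) = -21*30 = -630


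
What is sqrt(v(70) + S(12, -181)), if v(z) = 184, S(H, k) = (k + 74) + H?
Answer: sqrt(89) ≈ 9.4340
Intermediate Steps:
S(H, k) = 74 + H + k (S(H, k) = (74 + k) + H = 74 + H + k)
sqrt(v(70) + S(12, -181)) = sqrt(184 + (74 + 12 - 181)) = sqrt(184 - 95) = sqrt(89)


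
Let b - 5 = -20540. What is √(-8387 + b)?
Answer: I*√28922 ≈ 170.06*I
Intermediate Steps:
b = -20535 (b = 5 - 20540 = -20535)
√(-8387 + b) = √(-8387 - 20535) = √(-28922) = I*√28922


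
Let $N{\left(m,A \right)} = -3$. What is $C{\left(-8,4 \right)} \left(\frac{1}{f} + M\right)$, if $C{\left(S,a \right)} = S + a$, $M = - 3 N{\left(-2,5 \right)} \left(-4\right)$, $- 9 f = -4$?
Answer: $135$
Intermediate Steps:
$f = \frac{4}{9}$ ($f = \left(- \frac{1}{9}\right) \left(-4\right) = \frac{4}{9} \approx 0.44444$)
$M = -36$ ($M = \left(-3\right) \left(-3\right) \left(-4\right) = 9 \left(-4\right) = -36$)
$C{\left(-8,4 \right)} \left(\frac{1}{f} + M\right) = \left(-8 + 4\right) \left(\frac{1}{\frac{4}{9}} - 36\right) = - 4 \left(\frac{9}{4} - 36\right) = \left(-4\right) \left(- \frac{135}{4}\right) = 135$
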